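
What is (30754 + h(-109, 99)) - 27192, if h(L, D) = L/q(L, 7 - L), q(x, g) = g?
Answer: 413083/116 ≈ 3561.1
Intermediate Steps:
h(L, D) = L/(7 - L)
(30754 + h(-109, 99)) - 27192 = (30754 - 1*(-109)/(-7 - 109)) - 27192 = (30754 - 1*(-109)/(-116)) - 27192 = (30754 - 1*(-109)*(-1/116)) - 27192 = (30754 - 109/116) - 27192 = 3567355/116 - 27192 = 413083/116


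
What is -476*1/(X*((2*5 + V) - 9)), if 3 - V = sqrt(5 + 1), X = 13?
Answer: -952/65 - 238*sqrt(6)/65 ≈ -23.615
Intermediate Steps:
V = 3 - sqrt(6) (V = 3 - sqrt(5 + 1) = 3 - sqrt(6) ≈ 0.55051)
-476*1/(X*((2*5 + V) - 9)) = -476*1/(13*((2*5 + (3 - sqrt(6))) - 9)) = -476*1/(13*((10 + (3 - sqrt(6))) - 9)) = -476*1/(13*((13 - sqrt(6)) - 9)) = -476*1/(13*(4 - sqrt(6))) = -476/(52 - 13*sqrt(6))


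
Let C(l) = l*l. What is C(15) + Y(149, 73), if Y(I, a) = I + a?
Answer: 447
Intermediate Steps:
C(l) = l²
C(15) + Y(149, 73) = 15² + (149 + 73) = 225 + 222 = 447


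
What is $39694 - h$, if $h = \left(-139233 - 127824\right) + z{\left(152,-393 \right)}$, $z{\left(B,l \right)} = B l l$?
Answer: $-23169497$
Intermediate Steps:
$z{\left(B,l \right)} = B l^{2}$
$h = 23209191$ ($h = \left(-139233 - 127824\right) + 152 \left(-393\right)^{2} = -267057 + 152 \cdot 154449 = -267057 + 23476248 = 23209191$)
$39694 - h = 39694 - 23209191 = -23169497$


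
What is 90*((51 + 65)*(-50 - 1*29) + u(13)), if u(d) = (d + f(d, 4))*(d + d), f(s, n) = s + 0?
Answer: -763920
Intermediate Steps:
f(s, n) = s
u(d) = 4*d² (u(d) = (d + d)*(d + d) = (2*d)*(2*d) = 4*d²)
90*((51 + 65)*(-50 - 1*29) + u(13)) = 90*((51 + 65)*(-50 - 1*29) + 4*13²) = 90*(116*(-50 - 29) + 4*169) = 90*(116*(-79) + 676) = 90*(-9164 + 676) = 90*(-8488) = -763920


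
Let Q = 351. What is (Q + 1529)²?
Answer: 3534400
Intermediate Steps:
(Q + 1529)² = (351 + 1529)² = 1880² = 3534400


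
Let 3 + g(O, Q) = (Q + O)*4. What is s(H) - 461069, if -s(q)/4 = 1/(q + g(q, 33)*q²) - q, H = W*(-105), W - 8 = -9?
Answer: -1394115043337/3026415 ≈ -4.6065e+5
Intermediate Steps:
W = -1 (W = 8 - 9 = -1)
H = 105 (H = -1*(-105) = 105)
g(O, Q) = -3 + 4*O + 4*Q (g(O, Q) = -3 + (Q + O)*4 = -3 + (O + Q)*4 = -3 + (4*O + 4*Q) = -3 + 4*O + 4*Q)
s(q) = -4/(q + q²*(129 + 4*q)) + 4*q (s(q) = -4*(1/(q + (-3 + 4*q + 4*33)*q²) - q) = -4*(1/(q + (-3 + 4*q + 132)*q²) - q) = -4*(1/(q + (129 + 4*q)*q²) - q) = -4*(1/(q + q²*(129 + 4*q)) - q) = -4/(q + q²*(129 + 4*q)) + 4*q)
s(H) - 461069 = 4*(-1 + 105² + 105³*(129 + 4*105))/(105*(1 + 105*(129 + 4*105))) - 461069 = 4*(1/105)*(-1 + 11025 + 1157625*(129 + 420))/(1 + 105*(129 + 420)) - 461069 = 4*(1/105)*(-1 + 11025 + 1157625*549)/(1 + 105*549) - 461069 = 4*(1/105)*(-1 + 11025 + 635536125)/(1 + 57645) - 461069 = 4*(1/105)*635547149/57646 - 461069 = 4*(1/105)*(1/57646)*635547149 - 461069 = 1271094298/3026415 - 461069 = -1394115043337/3026415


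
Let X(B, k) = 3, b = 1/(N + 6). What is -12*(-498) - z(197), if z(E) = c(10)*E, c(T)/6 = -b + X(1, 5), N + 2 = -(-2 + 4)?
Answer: 3021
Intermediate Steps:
N = -4 (N = -2 - (-2 + 4) = -2 - 1*2 = -2 - 2 = -4)
b = 1/2 (b = 1/(-4 + 6) = 1/2 ≈ 0.50000)
c(T) = 15 (c(T) = 6*(-1*1/2 + 3) = 6*(-1/2 + 3) = 6*(5/2) = 15)
z(E) = 15*E
-12*(-498) - z(197) = -12*(-498) - 15*197 = 5976 - 1*2955 = 5976 - 2955 = 3021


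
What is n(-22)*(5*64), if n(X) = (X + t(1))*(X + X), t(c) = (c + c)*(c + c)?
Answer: 253440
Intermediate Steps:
t(c) = 4*c**2 (t(c) = (2*c)*(2*c) = 4*c**2)
n(X) = 2*X*(4 + X) (n(X) = (X + 4*1**2)*(X + X) = (X + 4*1)*(2*X) = (X + 4)*(2*X) = (4 + X)*(2*X) = 2*X*(4 + X))
n(-22)*(5*64) = (2*(-22)*(4 - 22))*(5*64) = (2*(-22)*(-18))*320 = 792*320 = 253440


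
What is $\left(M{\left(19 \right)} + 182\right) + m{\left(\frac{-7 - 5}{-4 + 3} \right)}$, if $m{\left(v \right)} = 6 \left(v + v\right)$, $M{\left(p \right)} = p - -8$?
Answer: $353$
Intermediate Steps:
$M{\left(p \right)} = 8 + p$ ($M{\left(p \right)} = p + 8 = 8 + p$)
$m{\left(v \right)} = 12 v$ ($m{\left(v \right)} = 6 \cdot 2 v = 12 v$)
$\left(M{\left(19 \right)} + 182\right) + m{\left(\frac{-7 - 5}{-4 + 3} \right)} = \left(\left(8 + 19\right) + 182\right) + 12 \frac{-7 - 5}{-4 + 3} = \left(27 + 182\right) + 12 \left(- \frac{12}{-1}\right) = 209 + 12 \left(\left(-12\right) \left(-1\right)\right) = 209 + 12 \cdot 12 = 209 + 144 = 353$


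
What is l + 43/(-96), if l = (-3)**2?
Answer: 821/96 ≈ 8.5521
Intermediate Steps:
l = 9
l + 43/(-96) = 9 + 43/(-96) = 9 - 1/96*43 = 9 - 43/96 = 821/96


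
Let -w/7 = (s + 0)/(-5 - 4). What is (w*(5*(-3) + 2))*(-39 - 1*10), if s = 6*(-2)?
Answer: -17836/3 ≈ -5945.3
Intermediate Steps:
s = -12
w = -28/3 (w = -7*(-12 + 0)/(-5 - 4) = -(-84)/(-9) = -(-84)*(-1)/9 = -7*4/3 = -28/3 ≈ -9.3333)
(w*(5*(-3) + 2))*(-39 - 1*10) = (-28*(5*(-3) + 2)/3)*(-39 - 1*10) = (-28*(-15 + 2)/3)*(-39 - 10) = -28/3*(-13)*(-49) = (364/3)*(-49) = -17836/3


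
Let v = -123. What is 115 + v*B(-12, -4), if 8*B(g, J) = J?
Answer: 353/2 ≈ 176.50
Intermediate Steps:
B(g, J) = J/8
115 + v*B(-12, -4) = 115 - 123*(-4)/8 = 115 - 123*(-1/2) = 115 + 123/2 = 353/2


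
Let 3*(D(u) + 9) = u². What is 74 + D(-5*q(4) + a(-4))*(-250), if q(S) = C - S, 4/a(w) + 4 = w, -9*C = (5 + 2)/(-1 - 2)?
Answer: -110620949/4374 ≈ -25291.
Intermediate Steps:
C = 7/27 (C = -(5 + 2)/(9*(-1 - 2)) = -7/(9*(-3)) = -7*(-1)/(9*3) = -⅑*(-7/3) = 7/27 ≈ 0.25926)
a(w) = 4/(-4 + w)
q(S) = 7/27 - S
D(u) = -9 + u²/3
74 + D(-5*q(4) + a(-4))*(-250) = 74 + (-9 + (-5*(7/27 - 1*4) + 4/(-4 - 4))²/3)*(-250) = 74 + (-9 + (-5*(7/27 - 4) + 4/(-8))²/3)*(-250) = 74 + (-9 + (-5*(-101/27) + 4*(-⅛))²/3)*(-250) = 74 + (-9 + (505/27 - ½)²/3)*(-250) = 74 + (-9 + (983/54)²/3)*(-250) = 74 + (-9 + (⅓)*(966289/2916))*(-250) = 74 + (-9 + 966289/8748)*(-250) = 74 + (887557/8748)*(-250) = 74 - 110944625/4374 = -110620949/4374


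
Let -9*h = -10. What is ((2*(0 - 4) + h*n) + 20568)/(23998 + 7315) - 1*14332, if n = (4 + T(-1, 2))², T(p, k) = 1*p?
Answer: -448757346/31313 ≈ -14331.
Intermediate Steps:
h = 10/9 (h = -⅑*(-10) = 10/9 ≈ 1.1111)
T(p, k) = p
n = 9 (n = (4 - 1)² = 3² = 9)
((2*(0 - 4) + h*n) + 20568)/(23998 + 7315) - 1*14332 = ((2*(0 - 4) + (10/9)*9) + 20568)/(23998 + 7315) - 1*14332 = ((2*(-4) + 10) + 20568)/31313 - 14332 = ((-8 + 10) + 20568)*(1/31313) - 14332 = (2 + 20568)*(1/31313) - 14332 = 20570*(1/31313) - 14332 = 20570/31313 - 14332 = -448757346/31313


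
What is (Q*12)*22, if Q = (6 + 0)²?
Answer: 9504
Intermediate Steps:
Q = 36 (Q = 6² = 36)
(Q*12)*22 = (36*12)*22 = 432*22 = 9504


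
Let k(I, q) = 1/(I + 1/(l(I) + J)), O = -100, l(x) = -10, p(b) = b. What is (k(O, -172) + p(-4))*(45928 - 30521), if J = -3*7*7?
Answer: -138577161/2243 ≈ -61782.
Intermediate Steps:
J = -147 (J = -21*7 = -147)
k(I, q) = 1/(-1/157 + I) (k(I, q) = 1/(I + 1/(-10 - 147)) = 1/(I + 1/(-157)) = 1/(I - 1/157) = 1/(-1/157 + I))
(k(O, -172) + p(-4))*(45928 - 30521) = (157/(-1 + 157*(-100)) - 4)*(45928 - 30521) = (157/(-1 - 15700) - 4)*15407 = (157/(-15701) - 4)*15407 = (157*(-1/15701) - 4)*15407 = (-157/15701 - 4)*15407 = -62961/15701*15407 = -138577161/2243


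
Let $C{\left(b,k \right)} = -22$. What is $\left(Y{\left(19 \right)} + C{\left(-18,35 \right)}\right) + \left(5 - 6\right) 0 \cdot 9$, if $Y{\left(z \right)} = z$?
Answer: $-3$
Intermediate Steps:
$\left(Y{\left(19 \right)} + C{\left(-18,35 \right)}\right) + \left(5 - 6\right) 0 \cdot 9 = \left(19 - 22\right) + \left(5 - 6\right) 0 \cdot 9 = -3 + \left(5 - 6\right) 0 \cdot 9 = -3 + \left(-1\right) 0 \cdot 9 = -3 + 0 \cdot 9 = -3 + 0 = -3$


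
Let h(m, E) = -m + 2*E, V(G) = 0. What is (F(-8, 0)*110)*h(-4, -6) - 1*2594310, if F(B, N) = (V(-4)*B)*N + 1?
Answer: -2595190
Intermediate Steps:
F(B, N) = 1 (F(B, N) = (0*B)*N + 1 = 0*N + 1 = 0 + 1 = 1)
(F(-8, 0)*110)*h(-4, -6) - 1*2594310 = (1*110)*(-1*(-4) + 2*(-6)) - 1*2594310 = 110*(4 - 12) - 2594310 = 110*(-8) - 2594310 = -880 - 2594310 = -2595190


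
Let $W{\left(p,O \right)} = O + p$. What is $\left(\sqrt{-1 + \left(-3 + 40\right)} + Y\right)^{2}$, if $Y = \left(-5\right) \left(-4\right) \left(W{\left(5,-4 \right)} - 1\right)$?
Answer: $36$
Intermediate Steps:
$Y = 0$ ($Y = \left(-5\right) \left(-4\right) \left(\left(-4 + 5\right) - 1\right) = 20 \left(1 - 1\right) = 20 \cdot 0 = 0$)
$\left(\sqrt{-1 + \left(-3 + 40\right)} + Y\right)^{2} = \left(\sqrt{-1 + \left(-3 + 40\right)} + 0\right)^{2} = \left(\sqrt{-1 + 37} + 0\right)^{2} = \left(\sqrt{36} + 0\right)^{2} = \left(6 + 0\right)^{2} = 6^{2} = 36$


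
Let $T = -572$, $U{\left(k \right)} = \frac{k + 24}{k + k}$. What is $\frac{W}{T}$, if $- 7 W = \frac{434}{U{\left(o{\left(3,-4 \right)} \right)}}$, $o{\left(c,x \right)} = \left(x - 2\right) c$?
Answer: $- \frac{93}{143} \approx -0.65035$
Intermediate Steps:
$o{\left(c,x \right)} = c \left(-2 + x\right)$ ($o{\left(c,x \right)} = \left(-2 + x\right) c = c \left(-2 + x\right)$)
$U{\left(k \right)} = \frac{24 + k}{2 k}$
$W = 372$ ($W = - \frac{434 \frac{1}{\frac{1}{2} \frac{1}{3 \left(-2 - 4\right)} \left(24 + 3 \left(-2 - 4\right)\right)}}{7} = - \frac{434 \frac{1}{\frac{1}{2} \frac{1}{3 \left(-6\right)} \left(24 + 3 \left(-6\right)\right)}}{7} = - \frac{434 \frac{1}{\frac{1}{2} \frac{1}{-18} \left(24 - 18\right)}}{7} = - \frac{434 \frac{1}{\frac{1}{2} \left(- \frac{1}{18}\right) 6}}{7} = - \frac{434 \frac{1}{- \frac{1}{6}}}{7} = - \frac{434 \left(-6\right)}{7} = \left(- \frac{1}{7}\right) \left(-2604\right) = 372$)
$\frac{W}{T} = \frac{372}{-572} = 372 \left(- \frac{1}{572}\right) = - \frac{93}{143}$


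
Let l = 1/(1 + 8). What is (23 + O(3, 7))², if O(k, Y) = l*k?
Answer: 4900/9 ≈ 544.44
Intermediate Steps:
l = ⅑ (l = 1/9 = ⅑ ≈ 0.11111)
O(k, Y) = k/9
(23 + O(3, 7))² = (23 + (⅑)*3)² = (23 + ⅓)² = (70/3)² = 4900/9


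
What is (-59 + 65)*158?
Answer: 948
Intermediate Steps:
(-59 + 65)*158 = 6*158 = 948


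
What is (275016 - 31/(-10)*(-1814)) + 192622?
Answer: 2310073/5 ≈ 4.6201e+5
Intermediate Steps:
(275016 - 31/(-10)*(-1814)) + 192622 = (275016 - 31*(-⅒)*(-1814)) + 192622 = (275016 + (31/10)*(-1814)) + 192622 = (275016 - 28117/5) + 192622 = 1346963/5 + 192622 = 2310073/5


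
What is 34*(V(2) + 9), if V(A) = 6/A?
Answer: 408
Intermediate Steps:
34*(V(2) + 9) = 34*(6/2 + 9) = 34*(6*(½) + 9) = 34*(3 + 9) = 34*12 = 408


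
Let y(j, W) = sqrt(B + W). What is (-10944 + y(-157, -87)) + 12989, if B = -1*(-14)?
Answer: 2045 + I*sqrt(73) ≈ 2045.0 + 8.544*I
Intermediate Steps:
B = 14
y(j, W) = sqrt(14 + W)
(-10944 + y(-157, -87)) + 12989 = (-10944 + sqrt(14 - 87)) + 12989 = (-10944 + sqrt(-73)) + 12989 = (-10944 + I*sqrt(73)) + 12989 = 2045 + I*sqrt(73)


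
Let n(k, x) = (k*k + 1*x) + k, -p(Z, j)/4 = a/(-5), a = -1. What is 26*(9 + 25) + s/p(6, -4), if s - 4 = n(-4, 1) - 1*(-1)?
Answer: 1723/2 ≈ 861.50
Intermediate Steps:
p(Z, j) = -4/5 (p(Z, j) = -(-4)/(-5) = -(-4)*(-1)/5 = -4*1/5 = -4/5)
n(k, x) = k + x + k**2 (n(k, x) = (k**2 + x) + k = (x + k**2) + k = k + x + k**2)
s = 18 (s = 4 + ((-4 + 1 + (-4)**2) - 1*(-1)) = 4 + ((-4 + 1 + 16) + 1) = 4 + (13 + 1) = 4 + 14 = 18)
26*(9 + 25) + s/p(6, -4) = 26*(9 + 25) + 18/(-4/5) = 26*34 + 18*(-5/4) = 884 - 45/2 = 1723/2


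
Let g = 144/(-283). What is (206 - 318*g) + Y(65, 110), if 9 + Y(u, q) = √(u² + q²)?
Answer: 101543/283 + 5*√653 ≈ 486.58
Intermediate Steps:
Y(u, q) = -9 + √(q² + u²) (Y(u, q) = -9 + √(u² + q²) = -9 + √(q² + u²))
g = -144/283 (g = 144*(-1/283) = -144/283 ≈ -0.50883)
(206 - 318*g) + Y(65, 110) = (206 - 318*(-144/283)) + (-9 + √(110² + 65²)) = (206 + 45792/283) + (-9 + √(12100 + 4225)) = 104090/283 + (-9 + √16325) = 104090/283 + (-9 + 5*√653) = 101543/283 + 5*√653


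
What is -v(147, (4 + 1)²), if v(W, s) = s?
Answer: -25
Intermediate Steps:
-v(147, (4 + 1)²) = -(4 + 1)² = -1*5² = -1*25 = -25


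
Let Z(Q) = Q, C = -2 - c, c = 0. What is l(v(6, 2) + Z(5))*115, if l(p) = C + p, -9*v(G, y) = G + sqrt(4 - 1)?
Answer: 805/3 - 115*sqrt(3)/9 ≈ 246.20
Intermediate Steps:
C = -2 (C = -2 - 1*0 = -2 + 0 = -2)
v(G, y) = -G/9 - sqrt(3)/9 (v(G, y) = -(G + sqrt(4 - 1))/9 = -(G + sqrt(3))/9 = -G/9 - sqrt(3)/9)
l(p) = -2 + p
l(v(6, 2) + Z(5))*115 = (-2 + ((-1/9*6 - sqrt(3)/9) + 5))*115 = (-2 + ((-2/3 - sqrt(3)/9) + 5))*115 = (-2 + (13/3 - sqrt(3)/9))*115 = (7/3 - sqrt(3)/9)*115 = 805/3 - 115*sqrt(3)/9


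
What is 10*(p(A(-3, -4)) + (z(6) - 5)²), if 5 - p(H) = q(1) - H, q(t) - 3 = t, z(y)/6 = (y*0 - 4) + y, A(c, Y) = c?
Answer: 470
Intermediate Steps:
z(y) = -24 + 6*y (z(y) = 6*((y*0 - 4) + y) = 6*((0 - 4) + y) = 6*(-4 + y) = -24 + 6*y)
q(t) = 3 + t
p(H) = 1 + H (p(H) = 5 - ((3 + 1) - H) = 5 - (4 - H) = 5 + (-4 + H) = 1 + H)
10*(p(A(-3, -4)) + (z(6) - 5)²) = 10*((1 - 3) + ((-24 + 6*6) - 5)²) = 10*(-2 + ((-24 + 36) - 5)²) = 10*(-2 + (12 - 5)²) = 10*(-2 + 7²) = 10*(-2 + 49) = 10*47 = 470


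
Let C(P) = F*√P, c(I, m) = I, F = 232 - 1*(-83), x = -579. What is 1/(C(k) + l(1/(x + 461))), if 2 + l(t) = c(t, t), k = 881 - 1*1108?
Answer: -9322/104541758823 - 487340*I*√227/34847252941 ≈ -8.917e-8 - 0.00021071*I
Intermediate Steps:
F = 315 (F = 232 + 83 = 315)
k = -227 (k = 881 - 1108 = -227)
l(t) = -2 + t
C(P) = 315*√P
1/(C(k) + l(1/(x + 461))) = 1/(315*√(-227) + (-2 + 1/(-579 + 461))) = 1/(315*(I*√227) + (-2 + 1/(-118))) = 1/(315*I*√227 + (-2 - 1/118)) = 1/(315*I*√227 - 237/118) = 1/(-237/118 + 315*I*√227)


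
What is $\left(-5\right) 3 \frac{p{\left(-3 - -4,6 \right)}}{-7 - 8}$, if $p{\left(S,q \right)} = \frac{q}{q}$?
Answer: $1$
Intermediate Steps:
$p{\left(S,q \right)} = 1$
$\left(-5\right) 3 \frac{p{\left(-3 - -4,6 \right)}}{-7 - 8} = \left(-5\right) 3 \frac{1}{-7 - 8} \cdot 1 = - 15 \frac{1}{-15} \cdot 1 = - 15 \left(\left(- \frac{1}{15}\right) 1\right) = \left(-15\right) \left(- \frac{1}{15}\right) = 1$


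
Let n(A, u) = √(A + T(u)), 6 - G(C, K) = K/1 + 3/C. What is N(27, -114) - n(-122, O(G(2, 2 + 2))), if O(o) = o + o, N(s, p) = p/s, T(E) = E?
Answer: -38/9 - 11*I ≈ -4.2222 - 11.0*I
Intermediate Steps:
G(C, K) = 6 - K - 3/C (G(C, K) = 6 - (K/1 + 3/C) = 6 - (K*1 + 3/C) = 6 - (K + 3/C) = 6 + (-K - 3/C) = 6 - K - 3/C)
O(o) = 2*o
n(A, u) = √(A + u)
N(27, -114) - n(-122, O(G(2, 2 + 2))) = -114/27 - √(-122 + 2*(6 - (2 + 2) - 3/2)) = -114*1/27 - √(-122 + 2*(6 - 1*4 - 3*½)) = -38/9 - √(-122 + 2*(6 - 4 - 3/2)) = -38/9 - √(-122 + 2*(½)) = -38/9 - √(-122 + 1) = -38/9 - √(-121) = -38/9 - 11*I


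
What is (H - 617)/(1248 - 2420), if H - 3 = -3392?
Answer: 2003/586 ≈ 3.4181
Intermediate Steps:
H = -3389 (H = 3 - 3392 = -3389)
(H - 617)/(1248 - 2420) = (-3389 - 617)/(1248 - 2420) = -4006/(-1172) = -4006*(-1/1172) = 2003/586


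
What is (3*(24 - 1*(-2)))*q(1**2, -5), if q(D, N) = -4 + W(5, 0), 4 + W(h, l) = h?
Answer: -234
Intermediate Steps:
W(h, l) = -4 + h
q(D, N) = -3 (q(D, N) = -4 + (-4 + 5) = -4 + 1 = -3)
(3*(24 - 1*(-2)))*q(1**2, -5) = (3*(24 - 1*(-2)))*(-3) = (3*(24 + 2))*(-3) = (3*26)*(-3) = 78*(-3) = -234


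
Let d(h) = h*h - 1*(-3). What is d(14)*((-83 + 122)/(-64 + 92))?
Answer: 7761/28 ≈ 277.18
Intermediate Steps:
d(h) = 3 + h² (d(h) = h² + 3 = 3 + h²)
d(14)*((-83 + 122)/(-64 + 92)) = (3 + 14²)*((-83 + 122)/(-64 + 92)) = (3 + 196)*(39/28) = 199*(39*(1/28)) = 199*(39/28) = 7761/28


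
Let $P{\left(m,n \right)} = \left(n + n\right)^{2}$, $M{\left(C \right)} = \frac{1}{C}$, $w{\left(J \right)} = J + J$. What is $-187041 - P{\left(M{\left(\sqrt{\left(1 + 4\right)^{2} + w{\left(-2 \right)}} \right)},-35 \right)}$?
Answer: $-191941$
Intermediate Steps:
$w{\left(J \right)} = 2 J$
$P{\left(m,n \right)} = 4 n^{2}$ ($P{\left(m,n \right)} = \left(2 n\right)^{2} = 4 n^{2}$)
$-187041 - P{\left(M{\left(\sqrt{\left(1 + 4\right)^{2} + w{\left(-2 \right)}} \right)},-35 \right)} = -187041 - 4 \left(-35\right)^{2} = -187041 - 4 \cdot 1225 = -187041 - 4900 = -191941$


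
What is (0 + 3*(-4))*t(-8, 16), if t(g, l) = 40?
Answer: -480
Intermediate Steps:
(0 + 3*(-4))*t(-8, 16) = (0 + 3*(-4))*40 = (0 - 12)*40 = -12*40 = -480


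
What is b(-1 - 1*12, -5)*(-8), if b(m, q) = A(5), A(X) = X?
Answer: -40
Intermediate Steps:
b(m, q) = 5
b(-1 - 1*12, -5)*(-8) = 5*(-8) = -40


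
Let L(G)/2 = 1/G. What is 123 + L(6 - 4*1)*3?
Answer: 126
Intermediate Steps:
L(G) = 2/G
123 + L(6 - 4*1)*3 = 123 + (2/(6 - 4*1))*3 = 123 + (2/(6 - 4))*3 = 123 + (2/2)*3 = 123 + (2*(½))*3 = 123 + 1*3 = 123 + 3 = 126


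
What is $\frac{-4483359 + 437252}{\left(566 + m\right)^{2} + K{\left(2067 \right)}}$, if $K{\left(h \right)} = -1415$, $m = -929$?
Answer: $- \frac{4046107}{130354} \approx -31.039$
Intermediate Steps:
$\frac{-4483359 + 437252}{\left(566 + m\right)^{2} + K{\left(2067 \right)}} = \frac{-4483359 + 437252}{\left(566 - 929\right)^{2} - 1415} = - \frac{4046107}{\left(-363\right)^{2} - 1415} = - \frac{4046107}{131769 - 1415} = - \frac{4046107}{130354}$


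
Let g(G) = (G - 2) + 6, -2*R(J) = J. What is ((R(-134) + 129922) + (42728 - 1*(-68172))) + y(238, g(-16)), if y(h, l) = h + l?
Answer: 241115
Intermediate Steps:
R(J) = -J/2
g(G) = 4 + G (g(G) = (-2 + G) + 6 = 4 + G)
((R(-134) + 129922) + (42728 - 1*(-68172))) + y(238, g(-16)) = ((-½*(-134) + 129922) + (42728 - 1*(-68172))) + (238 + (4 - 16)) = ((67 + 129922) + (42728 + 68172)) + (238 - 12) = (129989 + 110900) + 226 = 240889 + 226 = 241115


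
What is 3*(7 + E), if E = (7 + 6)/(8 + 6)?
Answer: 333/14 ≈ 23.786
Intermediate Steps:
E = 13/14 ≈ 0.92857
3*(7 + E) = 3*(7 + 13/14) = 3*(111/14) = 333/14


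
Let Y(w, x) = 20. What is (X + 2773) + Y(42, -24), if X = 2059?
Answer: 4852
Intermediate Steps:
(X + 2773) + Y(42, -24) = (2059 + 2773) + 20 = 4832 + 20 = 4852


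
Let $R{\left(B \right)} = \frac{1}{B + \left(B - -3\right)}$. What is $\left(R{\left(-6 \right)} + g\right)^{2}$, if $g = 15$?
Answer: $\frac{17956}{81} \approx 221.68$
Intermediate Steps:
$R{\left(B \right)} = \frac{1}{3 + 2 B}$ ($R{\left(B \right)} = \frac{1}{B + \left(B + 3\right)} = \frac{1}{B + \left(3 + B\right)} = \frac{1}{3 + 2 B}$)
$\left(R{\left(-6 \right)} + g\right)^{2} = \left(\frac{1}{3 + 2 \left(-6\right)} + 15\right)^{2} = \left(\frac{1}{3 - 12} + 15\right)^{2} = \left(\frac{1}{-9} + 15\right)^{2} = \left(- \frac{1}{9} + 15\right)^{2} = \left(\frac{134}{9}\right)^{2} = \frac{17956}{81}$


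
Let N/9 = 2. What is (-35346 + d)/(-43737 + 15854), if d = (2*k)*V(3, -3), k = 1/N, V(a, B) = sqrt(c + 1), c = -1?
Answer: 35346/27883 ≈ 1.2677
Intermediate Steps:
N = 18 (N = 9*2 = 18)
V(a, B) = 0 (V(a, B) = sqrt(-1 + 1) = sqrt(0) = 0)
k = 1/18 ≈ 0.055556
d = 0 (d = (2*(1/18))*0 = (1/9)*0 = 0)
(-35346 + d)/(-43737 + 15854) = (-35346 + 0)/(-43737 + 15854) = -35346/(-27883) = -35346*(-1/27883) = 35346/27883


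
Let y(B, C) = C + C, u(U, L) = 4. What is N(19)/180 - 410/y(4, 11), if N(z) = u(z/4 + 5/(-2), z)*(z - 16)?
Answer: -3064/165 ≈ -18.570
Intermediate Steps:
y(B, C) = 2*C
N(z) = -64 + 4*z (N(z) = 4*(z - 16) = 4*(-16 + z) = -64 + 4*z)
N(19)/180 - 410/y(4, 11) = (-64 + 4*19)/180 - 410/(2*11) = (-64 + 76)*(1/180) - 410/22 = 12*(1/180) - 410*1/22 = 1/15 - 205/11 = -3064/165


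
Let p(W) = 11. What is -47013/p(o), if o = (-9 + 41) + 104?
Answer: -47013/11 ≈ -4273.9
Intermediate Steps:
o = 136 (o = 32 + 104 = 136)
-47013/p(o) = -47013/11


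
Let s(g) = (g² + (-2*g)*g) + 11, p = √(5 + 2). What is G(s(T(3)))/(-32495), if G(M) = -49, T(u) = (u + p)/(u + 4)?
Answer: 49/32495 ≈ 0.0015079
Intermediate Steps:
p = √7 ≈ 2.6458
T(u) = (u + √7)/(4 + u) (T(u) = (u + √7)/(u + 4) = (u + √7)/(4 + u))
s(g) = 11 - g² (s(g) = (g² - 2*g²) + 11 = -g² + 11 = 11 - g²)
G(s(T(3)))/(-32495) = -49/(-32495) = -49*(-1/32495) = 49/32495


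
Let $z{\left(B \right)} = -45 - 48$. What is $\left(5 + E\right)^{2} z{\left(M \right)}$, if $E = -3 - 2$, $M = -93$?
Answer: $0$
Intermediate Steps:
$z{\left(B \right)} = -93$
$E = -5$ ($E = -3 - 2 = -5$)
$\left(5 + E\right)^{2} z{\left(M \right)} = \left(5 - 5\right)^{2} \left(-93\right) = 0^{2} \left(-93\right) = 0 \left(-93\right) = 0$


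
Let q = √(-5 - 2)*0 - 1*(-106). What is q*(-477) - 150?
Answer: -50712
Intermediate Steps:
q = 106 (q = √(-7)*0 + 106 = (I*√7)*0 + 106 = 0 + 106 = 106)
q*(-477) - 150 = 106*(-477) - 150 = -50562 - 150 = -50712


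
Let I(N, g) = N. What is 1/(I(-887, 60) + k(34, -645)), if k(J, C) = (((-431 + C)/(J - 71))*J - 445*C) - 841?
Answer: 37/10592573 ≈ 3.4930e-6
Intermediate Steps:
k(J, C) = -841 - 445*C + J*(-431 + C)/(-71 + J) (k(J, C) = (((-431 + C)/(-71 + J))*J - 445*C) - 841 = (J*(-431 + C)/(-71 + J) - 445*C) - 841 = (-445*C + J*(-431 + C)/(-71 + J)) - 841 = -841 - 445*C + J*(-431 + C)/(-71 + J))
1/(I(-887, 60) + k(34, -645)) = 1/(-887 + (59711 - 1272*34 + 31595*(-645) - 444*(-645)*34)/(-71 + 34)) = 1/(-887 + (59711 - 43248 - 20378775 + 9736920)/(-37)) = 1/(-887 - 1/37*(-10625392)) = 1/(-887 + 10625392/37) = 1/(10592573/37) = 37/10592573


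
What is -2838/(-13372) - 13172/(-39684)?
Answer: 36094897/66331806 ≈ 0.54416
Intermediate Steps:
-2838/(-13372) - 13172/(-39684) = -2838*(-1/13372) - 13172*(-1/39684) = 1419/6686 + 3293/9921 = 36094897/66331806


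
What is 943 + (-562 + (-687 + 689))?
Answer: 383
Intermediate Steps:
943 + (-562 + (-687 + 689)) = 943 + (-562 + 2) = 943 - 560 = 383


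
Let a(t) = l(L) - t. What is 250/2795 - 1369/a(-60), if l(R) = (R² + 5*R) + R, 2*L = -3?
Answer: -3050434/119067 ≈ -25.619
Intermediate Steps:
L = -3/2 (L = (½)*(-3) = -3/2 ≈ -1.5000)
l(R) = R² + 6*R
a(t) = -27/4 - t (a(t) = -3*(6 - 3/2)/2 - t = -3/2*9/2 - t = -27/4 - t)
250/2795 - 1369/a(-60) = 250/2795 - 1369/(-27/4 - 1*(-60)) = 250*(1/2795) - 1369/(-27/4 + 60) = 50/559 - 1369/213/4 = 50/559 - 1369*4/213 = 50/559 - 5476/213 = -3050434/119067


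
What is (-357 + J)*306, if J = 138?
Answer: -67014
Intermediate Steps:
(-357 + J)*306 = (-357 + 138)*306 = -219*306 = -67014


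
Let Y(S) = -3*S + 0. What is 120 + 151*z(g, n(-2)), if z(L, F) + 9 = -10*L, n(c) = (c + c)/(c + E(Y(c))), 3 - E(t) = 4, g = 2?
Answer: -4259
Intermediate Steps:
Y(S) = -3*S
E(t) = -1 (E(t) = 3 - 1*4 = 3 - 4 = -1)
n(c) = 2*c/(-1 + c) (n(c) = (c + c)/(c - 1) = (2*c)/(-1 + c) = 2*c/(-1 + c))
z(L, F) = -9 - 10*L
120 + 151*z(g, n(-2)) = 120 + 151*(-9 - 10*2) = 120 + 151*(-9 - 20) = 120 + 151*(-29) = 120 - 4379 = -4259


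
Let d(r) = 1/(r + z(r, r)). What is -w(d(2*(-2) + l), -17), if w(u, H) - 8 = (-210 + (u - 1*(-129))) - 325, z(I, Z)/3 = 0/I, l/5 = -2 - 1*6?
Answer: 17513/44 ≈ 398.02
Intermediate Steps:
l = -40 (l = 5*(-2 - 1*6) = 5*(-2 - 6) = 5*(-8) = -40)
z(I, Z) = 0 (z(I, Z) = 3*(0/I) = 3*0 = 0)
d(r) = 1/r (d(r) = 1/(r + 0) = 1/r)
w(u, H) = -398 + u (w(u, H) = 8 + ((-210 + (u - 1*(-129))) - 325) = 8 + ((-210 + (u + 129)) - 325) = 8 + ((-210 + (129 + u)) - 325) = 8 + ((-81 + u) - 325) = 8 + (-406 + u) = -398 + u)
-w(d(2*(-2) + l), -17) = -(-398 + 1/(2*(-2) - 40)) = -(-398 + 1/(-4 - 40)) = -(-398 + 1/(-44)) = -(-398 - 1/44) = -1*(-17513/44) = 17513/44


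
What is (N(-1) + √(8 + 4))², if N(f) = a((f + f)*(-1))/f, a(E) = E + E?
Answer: 28 - 16*√3 ≈ 0.28719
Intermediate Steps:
a(E) = 2*E
N(f) = -4 (N(f) = (2*((f + f)*(-1)))/f = (2*((2*f)*(-1)))/f = (2*(-2*f))/f = (-4*f)/f = -4)
(N(-1) + √(8 + 4))² = (-4 + √(8 + 4))² = (-4 + √12)² = (-4 + 2*√3)²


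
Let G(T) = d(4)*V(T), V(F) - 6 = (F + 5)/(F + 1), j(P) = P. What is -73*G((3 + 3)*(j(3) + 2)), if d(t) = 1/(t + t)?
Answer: -16133/248 ≈ -65.052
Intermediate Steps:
d(t) = 1/(2*t)
V(F) = 6 + (5 + F)/(1 + F) (V(F) = 6 + (F + 5)/(F + 1) = 6 + (5 + F)/(1 + F))
G(T) = (11 + 7*T)/(8*(1 + T)) (G(T) = ((½)/4)*((11 + 7*T)/(1 + T)) = ((½)*(¼))*((11 + 7*T)/(1 + T)) = ((11 + 7*T)/(1 + T))/8 = (11 + 7*T)/(8*(1 + T)))
-73*G((3 + 3)*(j(3) + 2)) = -73*(11 + 7*((3 + 3)*(3 + 2)))/(8*(1 + (3 + 3)*(3 + 2))) = -73*(11 + 7*(6*5))/(8*(1 + 6*5)) = -73*(11 + 7*30)/(8*(1 + 30)) = -73*(11 + 210)/(8*31) = -73*221/(8*31) = -73*221/248 = -16133/248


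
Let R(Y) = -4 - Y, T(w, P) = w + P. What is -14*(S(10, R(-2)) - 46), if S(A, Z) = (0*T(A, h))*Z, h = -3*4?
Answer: 644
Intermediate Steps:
h = -12
T(w, P) = P + w
S(A, Z) = 0 (S(A, Z) = (0*(-12 + A))*Z = 0*Z = 0)
-14*(S(10, R(-2)) - 46) = -14*(0 - 46) = -14*(-46) = 644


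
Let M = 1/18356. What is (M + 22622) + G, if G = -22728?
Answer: -1945735/18356 ≈ -106.00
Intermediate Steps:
M = 1/18356 ≈ 5.4478e-5
(M + 22622) + G = (1/18356 + 22622) - 22728 = 415249433/18356 - 22728 = -1945735/18356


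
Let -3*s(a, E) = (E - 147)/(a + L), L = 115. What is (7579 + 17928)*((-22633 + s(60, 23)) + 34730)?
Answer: 161996206843/525 ≈ 3.0856e+8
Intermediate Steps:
s(a, E) = -(-147 + E)/(3*(115 + a)) (s(a, E) = -(E - 147)/(3*(a + 115)) = -(-147 + E)/(3*(115 + a)))
(7579 + 17928)*((-22633 + s(60, 23)) + 34730) = (7579 + 17928)*((-22633 + (147 - 1*23)/(3*(115 + 60))) + 34730) = 25507*((-22633 + (⅓)*(147 - 23)/175) + 34730) = 25507*((-22633 + (⅓)*(1/175)*124) + 34730) = 25507*((-22633 + 124/525) + 34730) = 25507*(-11882201/525 + 34730) = 25507*(6351049/525) = 161996206843/525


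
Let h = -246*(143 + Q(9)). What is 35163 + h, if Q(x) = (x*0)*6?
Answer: -15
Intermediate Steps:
Q(x) = 0 (Q(x) = 0*6 = 0)
h = -35178 (h = -246*(143 + 0) = -246*143 = -35178)
35163 + h = 35163 - 35178 = -15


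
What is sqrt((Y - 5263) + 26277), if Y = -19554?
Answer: 2*sqrt(365) ≈ 38.210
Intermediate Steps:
sqrt((Y - 5263) + 26277) = sqrt((-19554 - 5263) + 26277) = sqrt(-24817 + 26277) = sqrt(1460) = 2*sqrt(365)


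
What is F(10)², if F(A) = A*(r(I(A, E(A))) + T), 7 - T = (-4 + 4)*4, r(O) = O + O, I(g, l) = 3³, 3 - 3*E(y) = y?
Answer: 372100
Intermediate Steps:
E(y) = 1 - y/3
I(g, l) = 27
r(O) = 2*O
T = 7 (T = 7 - (-4 + 4)*4 = 7 - 0*4 = 7 - 1*0 = 7 + 0 = 7)
F(A) = 61*A (F(A) = A*(2*27 + 7) = A*(54 + 7) = A*61 = 61*A)
F(10)² = (61*10)² = 610² = 372100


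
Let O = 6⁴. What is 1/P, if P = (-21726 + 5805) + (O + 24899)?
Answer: 1/10274 ≈ 9.7333e-5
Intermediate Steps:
O = 1296
P = 10274 (P = (-21726 + 5805) + (1296 + 24899) = -15921 + 26195 = 10274)
1/P = 1/10274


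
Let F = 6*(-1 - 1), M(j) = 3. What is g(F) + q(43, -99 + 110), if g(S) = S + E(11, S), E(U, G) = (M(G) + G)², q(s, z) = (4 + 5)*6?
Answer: 123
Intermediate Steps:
q(s, z) = 54 (q(s, z) = 9*6 = 54)
F = -12 (F = 6*(-2) = -12)
E(U, G) = (3 + G)²
g(S) = S + (3 + S)²
g(F) + q(43, -99 + 110) = (-12 + (3 - 12)²) + 54 = (-12 + (-9)²) + 54 = (-12 + 81) + 54 = 69 + 54 = 123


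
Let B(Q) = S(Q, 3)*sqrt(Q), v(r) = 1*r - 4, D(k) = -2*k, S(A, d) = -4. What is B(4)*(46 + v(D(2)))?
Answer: -304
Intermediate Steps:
v(r) = -4 + r (v(r) = r - 4 = -4 + r)
B(Q) = -4*sqrt(Q)
B(4)*(46 + v(D(2))) = (-4*sqrt(4))*(46 + (-4 - 2*2)) = (-4*2)*(46 + (-4 - 4)) = -8*(46 - 8) = -8*38 = -304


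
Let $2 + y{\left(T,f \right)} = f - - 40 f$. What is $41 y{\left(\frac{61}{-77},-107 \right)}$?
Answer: $-179949$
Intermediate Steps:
$y{\left(T,f \right)} = -2 + 41 f$ ($y{\left(T,f \right)} = -2 + \left(f - - 40 f\right) = -2 + \left(f + 40 f\right) = -2 + 41 f$)
$41 y{\left(\frac{61}{-77},-107 \right)} = 41 \left(-2 + 41 \left(-107\right)\right) = 41 \left(-2 - 4387\right) = 41 \left(-4389\right) = -179949$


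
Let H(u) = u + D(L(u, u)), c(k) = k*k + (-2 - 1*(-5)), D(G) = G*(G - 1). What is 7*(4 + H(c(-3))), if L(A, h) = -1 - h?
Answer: 1386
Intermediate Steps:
D(G) = G*(-1 + G)
c(k) = 3 + k**2 (c(k) = k**2 + (-2 + 5) = k**2 + 3 = 3 + k**2)
H(u) = u + (-1 - u)*(-2 - u) (H(u) = u + (-1 - u)*(-1 + (-1 - u)) = u + (-1 - u)*(-2 - u))
7*(4 + H(c(-3))) = 7*(4 + ((3 + (-3)**2) + (1 + (3 + (-3)**2))*(2 + (3 + (-3)**2)))) = 7*(4 + ((3 + 9) + (1 + (3 + 9))*(2 + (3 + 9)))) = 7*(4 + (12 + (1 + 12)*(2 + 12))) = 7*(4 + (12 + 13*14)) = 7*(4 + (12 + 182)) = 7*(4 + 194) = 7*198 = 1386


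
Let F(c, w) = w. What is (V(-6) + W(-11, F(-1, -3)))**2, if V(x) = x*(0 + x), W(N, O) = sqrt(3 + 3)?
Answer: (36 + sqrt(6))**2 ≈ 1478.4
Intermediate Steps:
W(N, O) = sqrt(6)
V(x) = x**2 (V(x) = x*x = x**2)
(V(-6) + W(-11, F(-1, -3)))**2 = ((-6)**2 + sqrt(6))**2 = (36 + sqrt(6))**2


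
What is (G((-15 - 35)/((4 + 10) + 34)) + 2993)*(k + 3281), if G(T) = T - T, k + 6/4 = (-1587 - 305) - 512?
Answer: 5240743/2 ≈ 2.6204e+6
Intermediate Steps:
k = -4811/2 (k = -3/2 + ((-1587 - 305) - 512) = -3/2 + (-1892 - 512) = -3/2 - 2404 = -4811/2 ≈ -2405.5)
G(T) = 0
(G((-15 - 35)/((4 + 10) + 34)) + 2993)*(k + 3281) = (0 + 2993)*(-4811/2 + 3281) = 2993*(1751/2) = 5240743/2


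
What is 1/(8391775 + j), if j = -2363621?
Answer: 1/6028154 ≈ 1.6589e-7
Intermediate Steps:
1/(8391775 + j) = 1/(8391775 - 2363621) = 1/6028154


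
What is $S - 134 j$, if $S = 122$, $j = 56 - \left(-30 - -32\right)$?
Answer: $-7114$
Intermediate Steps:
$j = 54$ ($j = 56 - \left(-30 + 32\right) = 56 - 2 = 54$)
$S - 134 j = 122 - 7236 = -7114$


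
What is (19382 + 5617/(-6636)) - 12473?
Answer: 45842507/6636 ≈ 6908.2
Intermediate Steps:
(19382 + 5617/(-6636)) - 12473 = (19382 + 5617*(-1/6636)) - 12473 = (19382 - 5617/6636) - 12473 = 128613335/6636 - 12473 = 45842507/6636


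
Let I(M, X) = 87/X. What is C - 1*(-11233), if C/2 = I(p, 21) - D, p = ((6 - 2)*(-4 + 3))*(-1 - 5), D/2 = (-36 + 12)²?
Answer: 62561/7 ≈ 8937.3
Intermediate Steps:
D = 1152 (D = 2*(-36 + 12)² = 2*(-24)² = 2*576 = 1152)
p = 24 (p = (4*(-1))*(-6) = -4*(-6) = 24)
C = -16070/7 (C = 2*(87/21 - 1*1152) = 2*(87*(1/21) - 1152) = 2*(29/7 - 1152) = 2*(-8035/7) = -16070/7 ≈ -2295.7)
C - 1*(-11233) = -16070/7 - 1*(-11233) = -16070/7 + 11233 = 62561/7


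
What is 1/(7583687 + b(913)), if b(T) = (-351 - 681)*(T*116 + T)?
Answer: -1/102655585 ≈ -9.7413e-9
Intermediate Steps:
b(T) = -120744*T (b(T) = -1032*(116*T + T) = -120744*T)
1/(7583687 + b(913)) = 1/(7583687 - 120744*913) = 1/(7583687 - 110239272) = 1/(-102655585) = -1/102655585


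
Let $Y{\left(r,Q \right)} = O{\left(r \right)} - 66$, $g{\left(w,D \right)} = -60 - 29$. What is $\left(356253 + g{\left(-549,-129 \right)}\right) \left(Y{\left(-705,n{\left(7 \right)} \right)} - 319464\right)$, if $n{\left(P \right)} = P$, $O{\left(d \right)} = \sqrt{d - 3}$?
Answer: $-113805082920 + 712328 i \sqrt{177} \approx -1.1381 \cdot 10^{11} + 9.4769 \cdot 10^{6} i$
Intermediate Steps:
$O{\left(d \right)} = \sqrt{-3 + d}$
$g{\left(w,D \right)} = -89$
$Y{\left(r,Q \right)} = -66 + \sqrt{-3 + r}$ ($Y{\left(r,Q \right)} = \sqrt{-3 + r} - 66 = -66 + \sqrt{-3 + r}$)
$\left(356253 + g{\left(-549,-129 \right)}\right) \left(Y{\left(-705,n{\left(7 \right)} \right)} - 319464\right) = \left(356253 - 89\right) \left(\left(-66 + \sqrt{-3 - 705}\right) - 319464\right) = 356164 \left(\left(-66 + \sqrt{-708}\right) - 319464\right) = 356164 \left(\left(-66 + 2 i \sqrt{177}\right) - 319464\right) = 356164 \left(-319530 + 2 i \sqrt{177}\right) = -113805082920 + 712328 i \sqrt{177}$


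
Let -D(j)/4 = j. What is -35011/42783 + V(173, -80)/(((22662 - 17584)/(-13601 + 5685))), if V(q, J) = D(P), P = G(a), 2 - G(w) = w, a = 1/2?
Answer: 927117755/108626037 ≈ 8.5349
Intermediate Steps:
a = ½ ≈ 0.50000
G(w) = 2 - w
P = 3/2 (P = 2 - 1*½ = 2 - ½ = 3/2 ≈ 1.5000)
D(j) = -4*j
V(q, J) = -6 (V(q, J) = -4*3/2 = -6)
-35011/42783 + V(173, -80)/(((22662 - 17584)/(-13601 + 5685))) = -35011/42783 - 6*(-13601 + 5685)/(22662 - 17584) = -35011*1/42783 - 6/(5078/(-7916)) = -35011/42783 - 6/(5078*(-1/7916)) = -35011/42783 - 6/(-2539/3958) = -35011/42783 - 6*(-3958/2539) = -35011/42783 + 23748/2539 = 927117755/108626037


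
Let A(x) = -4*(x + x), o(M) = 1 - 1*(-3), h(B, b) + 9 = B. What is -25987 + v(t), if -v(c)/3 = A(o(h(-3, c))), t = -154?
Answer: -25891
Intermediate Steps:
h(B, b) = -9 + B
o(M) = 4 (o(M) = 1 + 3 = 4)
A(x) = -8*x
v(c) = 96 (v(c) = -(-24)*4 = -3*(-32) = 96)
-25987 + v(t) = -25987 + 96 = -25891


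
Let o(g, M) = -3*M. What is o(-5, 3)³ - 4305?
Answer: -5034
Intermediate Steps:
o(-5, 3)³ - 4305 = (-3*3)³ - 4305 = (-9)³ - 4305 = -729 - 4305 = -5034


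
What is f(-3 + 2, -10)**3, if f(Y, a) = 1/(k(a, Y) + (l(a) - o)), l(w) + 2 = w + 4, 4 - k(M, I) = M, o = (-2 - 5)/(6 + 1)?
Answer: 1/343 ≈ 0.0029155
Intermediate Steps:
o = -1 (o = -7/7 = -7*1/7 = -1)
k(M, I) = 4 - M
l(w) = 2 + w (l(w) = -2 + (w + 4) = -2 + (4 + w) = 2 + w)
f(Y, a) = 1/7 (f(Y, a) = 1/((4 - a) + ((2 + a) - 1*(-1))) = 1/((4 - a) + ((2 + a) + 1)) = 1/((4 - a) + (3 + a)) = 1/7)
f(-3 + 2, -10)**3 = (1/7)**3 = 1/343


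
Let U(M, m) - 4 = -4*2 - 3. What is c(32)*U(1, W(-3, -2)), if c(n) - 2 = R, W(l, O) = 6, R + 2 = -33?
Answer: 231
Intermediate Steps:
R = -35 (R = -2 - 33 = -35)
c(n) = -33 (c(n) = 2 - 35 = -33)
U(M, m) = -7 (U(M, m) = 4 + (-4*2 - 3) = 4 + (-8 - 3) = 4 - 11 = -7)
c(32)*U(1, W(-3, -2)) = -33*(-7) = 231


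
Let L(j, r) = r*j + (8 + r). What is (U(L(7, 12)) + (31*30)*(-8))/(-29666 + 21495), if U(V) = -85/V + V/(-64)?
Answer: 387007/424892 ≈ 0.91084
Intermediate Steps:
L(j, r) = 8 + r + j*r (L(j, r) = j*r + (8 + r) = 8 + r + j*r)
U(V) = -85/V - V/64 (U(V) = -85/V + V*(-1/64) = -85/V - V/64)
(U(L(7, 12)) + (31*30)*(-8))/(-29666 + 21495) = ((-85/(8 + 12 + 7*12) - (8 + 12 + 7*12)/64) + (31*30)*(-8))/(-29666 + 21495) = ((-85/(8 + 12 + 84) - (8 + 12 + 84)/64) + 930*(-8))/(-8171) = ((-85/104 - 1/64*104) - 7440)*(-1/8171) = ((-85*1/104 - 13/8) - 7440)*(-1/8171) = ((-85/104 - 13/8) - 7440)*(-1/8171) = (-127/52 - 7440)*(-1/8171) = -387007/52*(-1/8171) = 387007/424892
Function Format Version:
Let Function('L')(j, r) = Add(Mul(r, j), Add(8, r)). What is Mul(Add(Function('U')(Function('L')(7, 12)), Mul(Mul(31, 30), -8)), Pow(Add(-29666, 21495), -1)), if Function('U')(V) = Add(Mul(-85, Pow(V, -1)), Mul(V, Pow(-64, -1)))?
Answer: Rational(387007, 424892) ≈ 0.91084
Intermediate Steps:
Function('L')(j, r) = Add(8, r, Mul(j, r)) (Function('L')(j, r) = Add(Mul(j, r), Add(8, r)) = Add(8, r, Mul(j, r)))
Function('U')(V) = Add(Mul(-85, Pow(V, -1)), Mul(Rational(-1, 64), V)) (Function('U')(V) = Add(Mul(-85, Pow(V, -1)), Mul(V, Rational(-1, 64))) = Add(Mul(-85, Pow(V, -1)), Mul(Rational(-1, 64), V)))
Mul(Add(Function('U')(Function('L')(7, 12)), Mul(Mul(31, 30), -8)), Pow(Add(-29666, 21495), -1)) = Mul(Add(Add(Mul(-85, Pow(Add(8, 12, Mul(7, 12)), -1)), Mul(Rational(-1, 64), Add(8, 12, Mul(7, 12)))), Mul(Mul(31, 30), -8)), Pow(Add(-29666, 21495), -1)) = Mul(Add(Add(Mul(-85, Pow(Add(8, 12, 84), -1)), Mul(Rational(-1, 64), Add(8, 12, 84))), Mul(930, -8)), Pow(-8171, -1)) = Mul(Add(Add(Mul(-85, Pow(104, -1)), Mul(Rational(-1, 64), 104)), -7440), Rational(-1, 8171)) = Mul(Add(Add(Mul(-85, Rational(1, 104)), Rational(-13, 8)), -7440), Rational(-1, 8171)) = Mul(Add(Add(Rational(-85, 104), Rational(-13, 8)), -7440), Rational(-1, 8171)) = Mul(Add(Rational(-127, 52), -7440), Rational(-1, 8171)) = Mul(Rational(-387007, 52), Rational(-1, 8171)) = Rational(387007, 424892)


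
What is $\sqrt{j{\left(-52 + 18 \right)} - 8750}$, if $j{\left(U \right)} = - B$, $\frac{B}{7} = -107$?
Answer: $3 i \sqrt{889} \approx 89.448 i$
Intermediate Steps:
$B = -749$ ($B = 7 \left(-107\right) = -749$)
$j{\left(U \right)} = 749$ ($j{\left(U \right)} = \left(-1\right) \left(-749\right) = 749$)
$\sqrt{j{\left(-52 + 18 \right)} - 8750} = \sqrt{749 - 8750} = \sqrt{-8001} = 3 i \sqrt{889}$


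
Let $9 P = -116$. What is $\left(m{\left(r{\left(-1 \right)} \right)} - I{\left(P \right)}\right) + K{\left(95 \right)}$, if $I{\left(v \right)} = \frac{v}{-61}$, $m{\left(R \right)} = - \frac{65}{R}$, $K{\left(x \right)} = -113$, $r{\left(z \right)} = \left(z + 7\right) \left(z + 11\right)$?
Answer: $- \frac{250991}{2196} \approx -114.29$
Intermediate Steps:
$r{\left(z \right)} = \left(7 + z\right) \left(11 + z\right)$
$P = - \frac{116}{9}$ ($P = \frac{1}{9} \left(-116\right) = - \frac{116}{9} \approx -12.889$)
$I{\left(v \right)} = - \frac{v}{61}$ ($I{\left(v \right)} = v \left(- \frac{1}{61}\right) = - \frac{v}{61}$)
$\left(m{\left(r{\left(-1 \right)} \right)} - I{\left(P \right)}\right) + K{\left(95 \right)} = \left(- \frac{65}{77 + \left(-1\right)^{2} + 18 \left(-1\right)} - \left(- \frac{1}{61}\right) \left(- \frac{116}{9}\right)\right) - 113 = \left(- \frac{65}{77 + 1 - 18} - \frac{116}{549}\right) - 113 = \left(- \frac{65}{60} - \frac{116}{549}\right) - 113 = \left(\left(-65\right) \frac{1}{60} - \frac{116}{549}\right) - 113 = \left(- \frac{13}{12} - \frac{116}{549}\right) - 113 = - \frac{2843}{2196} - 113 = - \frac{250991}{2196}$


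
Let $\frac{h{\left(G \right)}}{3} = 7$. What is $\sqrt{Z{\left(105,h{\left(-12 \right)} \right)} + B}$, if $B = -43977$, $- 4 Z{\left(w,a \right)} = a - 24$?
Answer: $\frac{3 i \sqrt{19545}}{2} \approx 209.71 i$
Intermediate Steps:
$h{\left(G \right)} = 21$ ($h{\left(G \right)} = 3 \cdot 7 = 21$)
$Z{\left(w,a \right)} = 6 - \frac{a}{4}$ ($Z{\left(w,a \right)} = - \frac{a - 24}{4} = - \frac{-24 + a}{4} = 6 - \frac{a}{4}$)
$\sqrt{Z{\left(105,h{\left(-12 \right)} \right)} + B} = \sqrt{\left(6 - \frac{21}{4}\right) - 43977} = \sqrt{\frac{3}{4} - 43977} = \sqrt{- \frac{175905}{4}} = \frac{3 i \sqrt{19545}}{2}$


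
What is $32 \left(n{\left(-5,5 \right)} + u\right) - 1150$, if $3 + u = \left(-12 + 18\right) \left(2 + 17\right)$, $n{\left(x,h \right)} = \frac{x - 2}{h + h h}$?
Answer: $\frac{35918}{15} \approx 2394.5$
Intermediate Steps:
$n{\left(x,h \right)} = \frac{-2 + x}{h + h^{2}}$
$u = 111$ ($u = -3 + \left(-12 + 18\right) \left(2 + 17\right) = -3 + 6 \cdot 19 = -3 + 114 = 111$)
$32 \left(n{\left(-5,5 \right)} + u\right) - 1150 = 32 \left(\frac{-2 - 5}{5 \left(1 + 5\right)} + 111\right) - 1150 = 32 \left(\frac{1}{5} \cdot \frac{1}{6} \left(-7\right) + 111\right) - 1150 = 32 \left(- \frac{7}{30} + 111\right) - 1150 = 32 \cdot \frac{3323}{30} - 1150 = \frac{53168}{15} - 1150 = \frac{35918}{15}$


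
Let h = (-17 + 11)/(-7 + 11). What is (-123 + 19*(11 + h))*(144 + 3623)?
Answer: 433205/2 ≈ 2.1660e+5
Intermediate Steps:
h = -3/2 (h = -6/4 = -6*1/4 = -3/2 ≈ -1.5000)
(-123 + 19*(11 + h))*(144 + 3623) = (-123 + 19*(11 - 3/2))*(144 + 3623) = (-123 + 19*(19/2))*3767 = (-123 + 361/2)*3767 = (115/2)*3767 = 433205/2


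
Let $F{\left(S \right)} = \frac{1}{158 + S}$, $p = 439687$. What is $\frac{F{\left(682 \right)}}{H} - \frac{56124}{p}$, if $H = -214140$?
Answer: $- \frac{10095450862087}{79089842311200} \approx -0.12765$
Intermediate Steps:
$\frac{F{\left(682 \right)}}{H} - \frac{56124}{p} = \frac{1}{\left(158 + 682\right) \left(-214140\right)} - \frac{56124}{439687} = \frac{1}{840} \left(- \frac{1}{214140}\right) - \frac{56124}{439687} = - \frac{1}{179877600} - \frac{56124}{439687} = - \frac{10095450862087}{79089842311200}$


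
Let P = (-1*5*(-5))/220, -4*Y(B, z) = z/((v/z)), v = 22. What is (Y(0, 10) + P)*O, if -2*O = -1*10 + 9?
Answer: -45/88 ≈ -0.51136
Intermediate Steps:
O = 1/2 (O = -(-1*10 + 9)/2 = -(-10 + 9)/2 = -1/2*(-1) = 1/2 ≈ 0.50000)
Y(B, z) = -z**2/88 (Y(B, z) = -z/(4*(22/z)) = -z*z/22/4 = -z**2/88)
P = 5/44 (P = -5*(-5)*(1/220) = 25*(1/220) = 5/44 ≈ 0.11364)
(Y(0, 10) + P)*O = (-1/88*10**2 + 5/44)*(1/2) = (-1/88*100 + 5/44)*(1/2) = (-25/22 + 5/44)*(1/2) = -45/44*1/2 = -45/88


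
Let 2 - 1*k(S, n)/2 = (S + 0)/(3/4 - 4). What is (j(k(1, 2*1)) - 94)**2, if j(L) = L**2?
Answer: 150945796/28561 ≈ 5285.0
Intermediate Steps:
k(S, n) = 4 + 8*S/13 (k(S, n) = 4 - 2*(S + 0)/(3/4 - 4) = 4 - 2*S/(3*(1/4) - 4) = 4 - 2*S/(3/4 - 4) = 4 - 2*S/(-13/4) = 4 - 2*S*(-4)/13 = 4 - (-8)*S/13 = 4 + 8*S/13)
(j(k(1, 2*1)) - 94)**2 = ((4 + (8/13)*1)**2 - 94)**2 = ((4 + 8/13)**2 - 94)**2 = ((60/13)**2 - 94)**2 = (3600/169 - 94)**2 = (-12286/169)**2 = 150945796/28561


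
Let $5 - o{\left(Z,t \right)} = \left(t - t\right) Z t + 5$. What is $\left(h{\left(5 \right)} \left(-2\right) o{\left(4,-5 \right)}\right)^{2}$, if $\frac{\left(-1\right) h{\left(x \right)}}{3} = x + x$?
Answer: $0$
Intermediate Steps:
$h{\left(x \right)} = - 6 x$ ($h{\left(x \right)} = - 3 \left(x + x\right) = - 3 \cdot 2 x = - 6 x$)
$o{\left(Z,t \right)} = 0$ ($o{\left(Z,t \right)} = 5 - \left(\left(t - t\right) Z t + 5\right) = 5 - \left(0 Z t + 5\right) = 5 - \left(0 t + 5\right) = 5 - \left(0 + 5\right) = 5 - 5 = 0$)
$\left(h{\left(5 \right)} \left(-2\right) o{\left(4,-5 \right)}\right)^{2} = \left(\left(-6\right) 5 \left(-2\right) 0\right)^{2} = \left(\left(-30\right) \left(-2\right) 0\right)^{2} = \left(60 \cdot 0\right)^{2} = 0^{2} = 0$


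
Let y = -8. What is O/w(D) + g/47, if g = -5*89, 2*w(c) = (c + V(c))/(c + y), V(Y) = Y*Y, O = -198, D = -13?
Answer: 26786/611 ≈ 43.840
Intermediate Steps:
V(Y) = Y²
w(c) = (c + c²)/(2*(-8 + c)) (w(c) = ((c + c²)/(c - 8))/2 = ((c + c²)/(-8 + c))/2 = (c + c²)/(2*(-8 + c)))
g = -445
O/w(D) + g/47 = -198*(-2*(-8 - 13)/(13*(1 - 13))) - 445/47 = -198/((½)*(-13)*(-12)/(-21)) - 445*1/47 = -198/((½)*(-13)*(-1/21)*(-12)) - 445/47 = -198/(-26/7) - 445/47 = -198*(-7/26) - 445/47 = 693/13 - 445/47 = 26786/611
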